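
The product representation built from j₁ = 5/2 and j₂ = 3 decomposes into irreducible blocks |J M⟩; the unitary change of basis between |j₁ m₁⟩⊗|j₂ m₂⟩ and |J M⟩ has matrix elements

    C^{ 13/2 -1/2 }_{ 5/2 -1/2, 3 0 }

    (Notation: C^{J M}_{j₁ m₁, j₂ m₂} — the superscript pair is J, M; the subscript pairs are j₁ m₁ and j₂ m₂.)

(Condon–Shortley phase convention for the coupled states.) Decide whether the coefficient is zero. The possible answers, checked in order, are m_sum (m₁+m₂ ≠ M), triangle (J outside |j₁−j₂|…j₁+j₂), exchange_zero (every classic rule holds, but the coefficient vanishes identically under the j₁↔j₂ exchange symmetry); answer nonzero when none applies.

m-sum: m₁+m₂ = -1/2+0 = -1/2, M = -1/2  ✓
triangle: need |j₁−j₂| ≤ J ≤ j₁+j₂, i.e. J ∈ [1/2, 11/2]; J = 13/2 is outside ✗ ⇒ coefficient is 0

triangle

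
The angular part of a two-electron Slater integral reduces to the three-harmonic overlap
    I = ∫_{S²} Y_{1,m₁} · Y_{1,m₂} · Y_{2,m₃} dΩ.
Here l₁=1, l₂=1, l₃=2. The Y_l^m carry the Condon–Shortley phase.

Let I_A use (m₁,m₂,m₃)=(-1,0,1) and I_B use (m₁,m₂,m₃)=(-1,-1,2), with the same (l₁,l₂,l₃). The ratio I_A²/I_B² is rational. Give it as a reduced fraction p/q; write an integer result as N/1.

1/2

l's match ⇒ only the (l;m) 3-j factors differ between A and B.
A: triangle coeff Δ(1,1,2) = 1/30; Σ_t [0,0]: t=0:+1/2 = 1/2; (3j)²=1/10 [(1 1 2; -1 0 1)], sign=-1
B: triangle coeff Δ(1,1,2) = 1/30; Σ_t [0,0]: t=0:+1/4 = 1/4; (3j)²=1/5 [(1 1 2; -1 -1 2)], sign=+1
I_A²/I_B² = (1/10)/(1/5) = 1/2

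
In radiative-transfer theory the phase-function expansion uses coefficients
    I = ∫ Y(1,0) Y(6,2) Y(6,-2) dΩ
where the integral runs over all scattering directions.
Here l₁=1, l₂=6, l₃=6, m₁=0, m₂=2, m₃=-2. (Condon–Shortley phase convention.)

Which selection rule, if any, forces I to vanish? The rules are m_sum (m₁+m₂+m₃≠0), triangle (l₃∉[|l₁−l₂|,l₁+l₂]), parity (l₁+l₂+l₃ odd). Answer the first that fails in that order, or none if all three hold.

parity

azimuthal sum: 0 + 2 − 2 = 0  ✓
5 ≤ 6 ≤ 7 (triangle on l)  ✓
L = 1 + 6 + 6 = 13 (odd)  ✗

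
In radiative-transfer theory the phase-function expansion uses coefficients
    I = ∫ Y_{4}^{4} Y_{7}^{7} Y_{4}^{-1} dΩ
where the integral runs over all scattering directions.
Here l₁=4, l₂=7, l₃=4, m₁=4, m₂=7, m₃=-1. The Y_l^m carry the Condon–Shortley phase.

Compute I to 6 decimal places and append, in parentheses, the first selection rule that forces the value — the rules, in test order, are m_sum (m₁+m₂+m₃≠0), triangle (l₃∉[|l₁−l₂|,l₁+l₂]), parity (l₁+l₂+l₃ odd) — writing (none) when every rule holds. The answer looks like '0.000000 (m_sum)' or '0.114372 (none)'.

0.000000 (m_sum)

4 + 7 − 1 = 10 ≠ 0: azimuthal integral kills it; I = 0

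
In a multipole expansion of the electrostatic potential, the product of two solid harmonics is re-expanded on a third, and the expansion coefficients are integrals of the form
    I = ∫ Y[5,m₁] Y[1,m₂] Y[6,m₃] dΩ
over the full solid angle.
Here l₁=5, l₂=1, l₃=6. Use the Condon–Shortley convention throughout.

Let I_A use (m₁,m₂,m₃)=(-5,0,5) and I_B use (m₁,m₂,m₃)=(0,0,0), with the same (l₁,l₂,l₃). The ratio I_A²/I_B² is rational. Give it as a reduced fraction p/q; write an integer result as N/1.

11/36

Same 5,1,6: normalisation and zero-m 3j drop out of the ratio.
A: Δ: 0! 10! 2! / 13! → 1/858; sum: t=0:+1/3628800 = 1/3628800; 3j²(5 1 6; -5 0 5) = Δ·Π!·Σ² = 1/78  (sign -1)
B: Δ: 0! 10! 2! / 13! → 1/858; sum: t=0:+1/14400 = 1/14400; 3j²(5 1 6; 0 0 0) = Δ·Π!·Σ² = 6/143  (sign +1)
I_A²/I_B² = (1/78)/(6/143) = 11/36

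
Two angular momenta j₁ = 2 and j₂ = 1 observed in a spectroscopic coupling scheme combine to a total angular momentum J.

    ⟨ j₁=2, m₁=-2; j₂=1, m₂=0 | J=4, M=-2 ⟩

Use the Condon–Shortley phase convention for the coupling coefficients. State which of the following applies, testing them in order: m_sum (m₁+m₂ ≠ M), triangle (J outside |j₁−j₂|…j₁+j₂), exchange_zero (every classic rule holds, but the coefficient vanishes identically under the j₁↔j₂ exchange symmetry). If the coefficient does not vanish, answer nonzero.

m-sum: m₁+m₂ = -2+0 = -2, M = -2  ✓
triangle: need |j₁−j₂| ≤ J ≤ j₁+j₂, i.e. J ∈ [1, 3]; J = 4 is outside ✗ ⇒ coefficient is 0

triangle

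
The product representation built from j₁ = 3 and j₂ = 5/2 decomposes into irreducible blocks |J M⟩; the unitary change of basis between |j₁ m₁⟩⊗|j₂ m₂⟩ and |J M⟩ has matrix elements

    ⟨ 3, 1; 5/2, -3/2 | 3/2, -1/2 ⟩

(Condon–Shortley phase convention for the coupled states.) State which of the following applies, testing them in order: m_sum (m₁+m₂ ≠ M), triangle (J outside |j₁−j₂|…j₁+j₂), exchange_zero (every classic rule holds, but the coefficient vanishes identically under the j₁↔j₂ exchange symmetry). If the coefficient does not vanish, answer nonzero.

m-sum: m₁+m₂ = 1+(-3/2) = -1/2, M = -1/2  ✓
triangle: |j₁−j₂| = 1/2 ≤ J = 3/2 ≤ j₁+j₂ = 11/2  ✓
exchange: j₁≠j₂ or m₁≠m₂ — the exchange symmetry imposes no constraint here
value check: CG = −√(7/30) = -0.483046 ≠ 0

nonzero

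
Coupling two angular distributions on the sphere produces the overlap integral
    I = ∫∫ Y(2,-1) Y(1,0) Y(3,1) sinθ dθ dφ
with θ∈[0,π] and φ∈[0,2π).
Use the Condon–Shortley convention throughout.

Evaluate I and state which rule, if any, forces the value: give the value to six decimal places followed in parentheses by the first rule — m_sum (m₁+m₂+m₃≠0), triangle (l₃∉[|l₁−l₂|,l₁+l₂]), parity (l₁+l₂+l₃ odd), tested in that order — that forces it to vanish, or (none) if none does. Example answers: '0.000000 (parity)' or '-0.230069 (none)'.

-0.233597 (none)

Checks pass: Σm=0; 6 even; l₃=3∈[1,3].
(2·2+1)(2·1+1)(2·3+1) = 105
Δ: 0! 4! 2! / 7! → 1/105
sum: t=0:+1/4 = 1/4
3j²(2 1 3; 0 0 0) = Δ·Π!·Σ² = 3/35  (sign -1)
sum: t=0:+1/6 = 1/6
3j²(2 1 3; -1 0 1) = Δ·Π!·Σ² = 8/105  (sign +1)
combine: 4πI² = 105·3/35·8/105 = 24/35
take √, sign -1: I = -0.23359668
No selection rule forces the value: the integral is nonzero (none).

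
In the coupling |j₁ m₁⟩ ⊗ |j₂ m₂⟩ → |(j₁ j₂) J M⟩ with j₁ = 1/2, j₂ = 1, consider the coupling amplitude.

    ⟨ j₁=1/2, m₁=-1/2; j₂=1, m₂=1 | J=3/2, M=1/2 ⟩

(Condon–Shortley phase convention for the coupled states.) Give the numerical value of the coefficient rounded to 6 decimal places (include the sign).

√[4·0!1!2!/4! · 0!1!2!0!2!1!] = √(4/3)
  +(−1)^0/∏(0,0,1,2,0,0)! = 1/2  (running 1/2)
⟨..|..⟩ = √(4/3)·(1/2) = +0.577350

+√(1/3) ≈ +0.577350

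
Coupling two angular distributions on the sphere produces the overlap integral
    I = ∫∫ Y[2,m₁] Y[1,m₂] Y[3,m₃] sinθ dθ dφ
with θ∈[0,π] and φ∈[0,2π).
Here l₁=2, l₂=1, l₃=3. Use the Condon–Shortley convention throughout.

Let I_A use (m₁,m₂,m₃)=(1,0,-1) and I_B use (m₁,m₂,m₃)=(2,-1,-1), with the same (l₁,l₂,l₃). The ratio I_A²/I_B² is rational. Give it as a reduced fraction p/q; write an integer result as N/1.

l's match ⇒ only the (l;m) 3-j factors differ between A and B.
A: triangle coeff Δ(2,1,3) = 1/105; Σ_t [0,0]: t=0:+1/6 = 1/6; (3j)²=8/105 [(2 1 3; 1 0 -1)], sign=+1
B: triangle coeff Δ(2,1,3) = 1/105; Σ_t [0,0]: t=0:+1/48 = 1/48; (3j)²=1/105 [(2 1 3; 2 -1 -1)], sign=+1
I_A²/I_B² = (8/105)/(1/105) = 8/1

8/1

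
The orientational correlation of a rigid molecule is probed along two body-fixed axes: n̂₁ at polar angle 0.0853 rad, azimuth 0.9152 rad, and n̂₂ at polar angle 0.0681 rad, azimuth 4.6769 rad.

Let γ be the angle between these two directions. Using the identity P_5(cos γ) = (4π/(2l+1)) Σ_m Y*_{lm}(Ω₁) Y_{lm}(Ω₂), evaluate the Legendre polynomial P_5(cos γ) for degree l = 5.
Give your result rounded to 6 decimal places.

Addition theorem: P_5(cos γ) = (4π/11) Σ_m Y*_{lm}(Ω₁) Y_{lm}(Ω₂), m = −5…5:
  [-5]  conj(Y_{5,-5})(Ω₁) = (-0.000000, -0.000002) ; Y_{5,-5}(Ω₂) = (-0.000000, 0.000001) ; Δ = (0.000000, 0.000000)
  [-4]  conj(Y_{5,-4})(Ω₁) = (-0.000067, -0.000038) ; Y_{5,-4}(Ω₂) = (0.000031, 0.000004) ; Δ = (-0.000000, -0.000000)
  [-3]  conj(Y_{5,-3})(Ω₁) = (-0.001566, 0.000655) ; Y_{5,-3}(Ω₂) = (0.000092, -0.000863) ; Δ = (0.000000, 0.000001)
  [-2]  conj(Y_{5,-2})(Ω₁) = (-0.006224, 0.023434) ; Y_{5,-2}(Ω₂) = (-0.015511, -0.001103) ; Δ = (0.000122, -0.000357)
  [-1]  conj(Y_{5,-1})(Ω₁) = (0.129717, 0.168667) ; Y_{5,-1}(Ω₂) = (-0.006086, 0.171431) ; Δ = (-0.029704, 0.021211)
  [+0]  conj(Y_{5,0})(Ω₁) = (0.885223, -0.000000) ; Y_{5,0}(Ω₂) = (0.903336, 0.000000) ; Δ = (0.799654, 0.000000)
  [+1]  conj(Y_{5,1})(Ω₁) = (-0.129717, 0.168667) ; Y_{5,1}(Ω₂) = (0.006086, 0.171431) ; Δ = (-0.029704, -0.021211)
  [+2]  conj(Y_{5,2})(Ω₁) = (-0.006224, -0.023434) ; Y_{5,2}(Ω₂) = (-0.015511, 0.001103) ; Δ = (0.000122, 0.000357)
  [+3]  conj(Y_{5,3})(Ω₁) = (0.001566, 0.000655) ; Y_{5,3}(Ω₂) = (-0.000092, -0.000863) ; Δ = (0.000000, -0.000001)
  [+4]  conj(Y_{5,4})(Ω₁) = (-0.000067, 0.000038) ; Y_{5,4}(Ω₂) = (0.000031, -0.000004) ; Δ = (-0.000000, 0.000000)
  [+5]  conj(Y_{5,5})(Ω₁) = (0.000000, -0.000002) ; Y_{5,5}(Ω₂) = (0.000000, 0.000001) ; Δ = (0.000000, -0.000000)
Accumulated sum (0.740491, 0.000000); after 4π/(2l+1) scaling, (0.845935, 0.000000) ⇒ P_5 = 0.845935

0.845935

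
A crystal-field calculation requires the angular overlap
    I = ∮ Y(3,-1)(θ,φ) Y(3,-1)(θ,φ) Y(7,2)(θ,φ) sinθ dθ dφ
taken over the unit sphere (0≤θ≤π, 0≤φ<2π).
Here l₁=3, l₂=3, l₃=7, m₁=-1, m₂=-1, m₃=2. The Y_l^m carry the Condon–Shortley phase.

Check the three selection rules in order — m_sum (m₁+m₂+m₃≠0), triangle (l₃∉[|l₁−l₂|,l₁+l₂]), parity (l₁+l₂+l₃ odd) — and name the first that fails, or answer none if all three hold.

triangle

Σmᵢ = 0  ✓
l₃∈[|l₁−l₂|,l₁+l₂]=[0,6] required, l₃=7 fails  ✗
Σlᵢ = 13 ⇒ odd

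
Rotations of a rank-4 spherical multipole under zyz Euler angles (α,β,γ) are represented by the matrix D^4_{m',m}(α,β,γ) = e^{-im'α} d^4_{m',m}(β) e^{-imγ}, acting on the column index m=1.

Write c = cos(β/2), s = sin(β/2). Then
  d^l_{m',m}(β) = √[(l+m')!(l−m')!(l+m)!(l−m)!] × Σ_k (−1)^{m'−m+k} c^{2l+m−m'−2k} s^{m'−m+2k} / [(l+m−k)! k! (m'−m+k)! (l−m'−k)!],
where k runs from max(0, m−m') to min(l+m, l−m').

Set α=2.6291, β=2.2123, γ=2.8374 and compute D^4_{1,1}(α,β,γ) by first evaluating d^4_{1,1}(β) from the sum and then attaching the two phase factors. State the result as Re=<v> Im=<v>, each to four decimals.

D^4_{1,1}(2.6291,2.2123,2.8374) = e^{-i·1·2.6291}·d^4_{1,1}(2.2123)·e^{-i·1·2.8374}. Compute d first:
Half-angle: c=0.448107, s=0.893980. N=√(120·6·120·6)=720.000000
The bounds max(0,m−m')=0 and min(l+m,l−m')=3 give 4 terms
  k=0: (−1)^0·720.0000/(720)·0.4481^8·0.8940^0 = +0.001626
  k=1: (−1)^1·720.0000/(48)·0.4481^6·0.8940^2 = -0.097059
  k=2: (−1)^2·720.0000/(24)·0.4481^4·0.8940^4 = +0.772606
  k=3: (−1)^3·720.0000/(72)·0.4481^2·0.8940^6 = -1.025014
d^4_{1,1}(2.2123) = +0.001626 -0.097059 +0.772606 -1.025014 = -0.347841
Phases: e^{-i·(1)·2.6291}=-0.871525-0.490351i, e^{-i·(1)·2.8374}=-0.954089-0.299523i ⇒ D=-0.238146-0.253535i

Re=-0.2381 Im=-0.2535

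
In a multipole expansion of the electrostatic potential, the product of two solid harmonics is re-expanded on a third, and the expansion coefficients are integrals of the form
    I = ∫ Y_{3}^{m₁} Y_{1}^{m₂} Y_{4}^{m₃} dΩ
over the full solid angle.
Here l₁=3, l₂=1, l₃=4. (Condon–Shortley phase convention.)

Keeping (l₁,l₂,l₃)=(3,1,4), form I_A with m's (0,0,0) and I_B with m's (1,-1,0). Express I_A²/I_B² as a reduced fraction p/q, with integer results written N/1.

8/3

l's match ⇒ only the (l;m) 3-j factors differ between A and B.
A: triangle coeff Δ(3,1,4) = 1/252; Σ_t [0,0]: t=0:+1/36 = 1/36; (3j)²=4/63 [(3 1 4; 0 0 0)], sign=+1
B: triangle coeff Δ(3,1,4) = 1/252; Σ_t [0,0]: t=0:+1/96 = 1/96; (3j)²=1/42 [(3 1 4; 1 -1 0)], sign=+1
I_A²/I_B² = (4/63)/(1/42) = 8/3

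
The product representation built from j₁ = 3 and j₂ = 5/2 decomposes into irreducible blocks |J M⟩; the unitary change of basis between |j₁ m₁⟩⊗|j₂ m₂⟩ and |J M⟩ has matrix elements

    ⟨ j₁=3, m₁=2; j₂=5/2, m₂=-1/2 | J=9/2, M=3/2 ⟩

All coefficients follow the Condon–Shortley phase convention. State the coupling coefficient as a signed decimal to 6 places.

+0.604815  (= +√(169/462))

j₁+j₂−J=1  J+j₁−j₂=5  J−j₁+j₂=4  j₁+j₂+J+1=11
(j₁±m₁, j₂±m₂, J±M) = (5,1,2,3,6,3)
P² = 345600/77
sum k=0..1:
  [0] +1/96 = 1/96
  [1] −1/720 = -1/720
S = 13/1440
C² = P²·S² = 169/462 ; C = +0.604815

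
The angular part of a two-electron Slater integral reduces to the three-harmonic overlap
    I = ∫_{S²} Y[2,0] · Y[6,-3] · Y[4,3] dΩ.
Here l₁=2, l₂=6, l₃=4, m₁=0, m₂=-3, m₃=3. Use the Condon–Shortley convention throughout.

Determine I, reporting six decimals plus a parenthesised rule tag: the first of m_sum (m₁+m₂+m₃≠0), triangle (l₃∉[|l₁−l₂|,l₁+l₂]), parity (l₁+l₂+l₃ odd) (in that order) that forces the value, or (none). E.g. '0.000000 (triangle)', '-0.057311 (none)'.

-0.165283 (none)

Rules hold: Σm=0, L=12 even, 4≤4≤8.
N = 5·13·9 = 585
Δ = 4!·0!·8!/13! = 1/6435
Racah Σ t=2..2: t=2:+1/2304 = 1/2304
⇒ 3j(2 6 4; 0 0 0)² = 5/143, sgn +1
Racah Σ t=2..2: t=2:+1/20160 = 1/20160
⇒ 3j(2 6 4; 0 -3 3)² = 12/715, sgn -1
4πI² = N·(3j₀)²·(3jₘ)² = 540/1573
I = -1·√(0.343293/4π) = -0.16528277
No selection rule forces the value: the integral is nonzero (none).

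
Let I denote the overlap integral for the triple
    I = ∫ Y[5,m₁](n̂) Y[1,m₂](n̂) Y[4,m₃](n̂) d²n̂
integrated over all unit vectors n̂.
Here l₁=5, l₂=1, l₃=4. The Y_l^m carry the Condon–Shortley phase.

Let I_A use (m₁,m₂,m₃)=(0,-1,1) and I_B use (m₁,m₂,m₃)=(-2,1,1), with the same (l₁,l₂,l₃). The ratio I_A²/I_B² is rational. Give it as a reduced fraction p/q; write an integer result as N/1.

10/21

Shared (l₁,l₂,l₃)=(5,1,4): N and (l;000)² cancel in I_A²/I_B².
A: Δ = 2!·8!·0!/11! = 1/495; Racah Σ t=0..0: t=0:+1/1440 = 1/1440; ⇒ 3j(5 1 4; 0 -1 1)² = 2/99, sgn -1
B: Δ = 2!·8!·0!/11! = 1/495; Racah Σ t=2..2: t=2:+1/1440 = 1/1440; ⇒ 3j(5 1 4; -2 1 1)² = 7/165, sgn -1
I_A²/I_B² = (2/99)/(7/165) = 10/21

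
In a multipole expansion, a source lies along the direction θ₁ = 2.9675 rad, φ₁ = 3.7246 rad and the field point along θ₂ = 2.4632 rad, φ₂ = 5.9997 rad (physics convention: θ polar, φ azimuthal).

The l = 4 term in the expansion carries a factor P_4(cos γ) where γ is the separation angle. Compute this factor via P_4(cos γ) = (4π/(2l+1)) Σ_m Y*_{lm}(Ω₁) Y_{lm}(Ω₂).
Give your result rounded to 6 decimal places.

-0.414633

Summing Y*_{l m}(θ₁,φ₁)·Y_{l m}(θ₂,φ₂) over m ∈ [−4, 4]; prefactor 4π/(2·4+1) = 1.396263:
  term(m=-4) = -0.000026-0.000009i   from Y*(Ω₁)=-0.000275+0.000288i, Y(Ω₂)=+0.029037+0.062185i
  term(m=-3) = +0.001322-0.000796i   from Y*(Ω₁)=-0.001136+0.006305i, Y(Ω₂)=-0.158866-0.181009i
  term(m=-2) = -0.004010+0.024504i   from Y*(Ω₁)=+0.022886+0.053417i, Y(Ω₂)=+0.360417+0.229479i
  term(m=-1) = -0.056920-0.066991i   from Y*(Ω₁)=+0.255350+0.168397i, Y(Ω₂)=-0.275922-0.080385i
  term(m=+0) = -0.177691+0.000000i   from Y*(Ω₁)=+0.722661-0.000000i, Y(Ω₂)=-0.245885+0.000000i
  term(m=+1) = -0.056920+0.066991i   from Y*(Ω₁)=-0.255350+0.168397i, Y(Ω₂)=+0.275922-0.080385i
  term(m=+2) = -0.004010-0.024504i   from Y*(Ω₁)=+0.022886-0.053417i, Y(Ω₂)=+0.360417-0.229479i
  term(m=+3) = +0.001322+0.000796i   from Y*(Ω₁)=+0.001136+0.006305i, Y(Ω₂)=+0.158866-0.181009i
  term(m=+4) = -0.000026+0.000009i   from Y*(Ω₁)=-0.000275-0.000288i, Y(Ω₂)=+0.029037-0.062185i
Total Σ_m = -0.296959+0.000000i. Multiply by 1.396263: -0.414633+0.000000i. P_4(cos γ) = -0.414633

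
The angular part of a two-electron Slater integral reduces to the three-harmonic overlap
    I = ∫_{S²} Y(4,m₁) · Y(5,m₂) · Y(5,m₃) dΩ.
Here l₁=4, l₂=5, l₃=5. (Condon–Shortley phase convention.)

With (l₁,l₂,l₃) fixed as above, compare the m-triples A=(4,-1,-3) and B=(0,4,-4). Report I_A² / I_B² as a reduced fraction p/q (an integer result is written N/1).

Same 4,5,5: normalisation and zero-m 3j drop out of the ratio.
A: Δ: 4! 4! 6! / 15! → 1/3153150; sum: t=0:+1/27648 = 1/27648; 3j²(4 5 5; 4 -1 -3) = Δ·Π!·Σ² = 10/429  (sign +1)
B: Δ: 4! 4! 6! / 15! → 1/3153150; sum: t=3:−1/25920 t=4:+1/69120 = -1/41472; 3j²(4 5 5; 0 4 -4) = Δ·Π!·Σ² = 2/143  (sign +1)
I_A²/I_B² = (10/429)/(2/143) = 5/3

5/3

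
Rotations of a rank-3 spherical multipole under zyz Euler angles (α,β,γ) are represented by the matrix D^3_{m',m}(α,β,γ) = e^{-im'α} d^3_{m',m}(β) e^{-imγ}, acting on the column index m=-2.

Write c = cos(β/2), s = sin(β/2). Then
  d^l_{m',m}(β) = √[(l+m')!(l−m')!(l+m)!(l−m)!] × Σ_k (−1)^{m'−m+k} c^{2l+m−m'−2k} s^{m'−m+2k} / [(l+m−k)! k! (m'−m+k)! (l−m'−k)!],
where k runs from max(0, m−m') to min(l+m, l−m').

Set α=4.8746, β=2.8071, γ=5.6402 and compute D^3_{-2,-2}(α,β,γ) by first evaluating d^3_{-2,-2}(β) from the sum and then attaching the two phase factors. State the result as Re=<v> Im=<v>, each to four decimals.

Split into d^3_{-2,-2}(β=2.8071) × two z-phases.
c=cos(2.807100/2)=0.166468, s=sin(2.807100/2)=0.986047; N=√[1·120·1·120]=120.000000
Admissible k: 0..1 (factorial args all ≥0)
  k=0: (−1)^0·120.0000/(120)·0.1665^6·0.9860^0 = +0.000021
  k=1: (−1)^1·120.0000/(24)·0.1665^4·0.9860^2 = -0.003733
d^3_{-2,-2}(2.8071) = +0.000021 -0.003733 = -0.003712
D = (-0.947835-0.318761i)·(-0.003712)·(+0.280990-0.959711i) = +0.002124-0.003044i

Re=0.0021 Im=-0.0030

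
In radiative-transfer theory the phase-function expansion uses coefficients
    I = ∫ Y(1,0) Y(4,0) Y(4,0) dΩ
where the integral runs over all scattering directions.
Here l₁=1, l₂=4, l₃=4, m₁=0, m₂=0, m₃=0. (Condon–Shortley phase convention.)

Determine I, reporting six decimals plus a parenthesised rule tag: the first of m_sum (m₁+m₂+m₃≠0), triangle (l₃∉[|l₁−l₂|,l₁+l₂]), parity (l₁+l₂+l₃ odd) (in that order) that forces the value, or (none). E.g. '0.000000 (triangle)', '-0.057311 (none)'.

0.000000 (parity)

Σlᵢ=9 odd — θ-integrand is odd under cosθ→−cosθ; I=0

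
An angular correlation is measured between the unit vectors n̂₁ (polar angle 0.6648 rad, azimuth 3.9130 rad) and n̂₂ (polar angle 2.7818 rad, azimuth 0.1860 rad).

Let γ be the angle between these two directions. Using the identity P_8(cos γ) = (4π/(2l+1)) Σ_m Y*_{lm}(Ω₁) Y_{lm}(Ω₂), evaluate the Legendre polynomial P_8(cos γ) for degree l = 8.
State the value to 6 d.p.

Term-by-term m-sum for l=8 (normalisation 4π/17 = 0.739198):
  m=-8: (0.01074 - 0.00121j) × (0.00001 - 0.00012j) = -0.00000 - 0.00000j  (running Σ = -0.00000 - 0.00000j)
  m=-7: (-0.03501 + 0.04264j) × (-0.00034 + 0.00125j) = -0.00004 - 0.00006j  (running Σ = -0.00004 - 0.00006j)
  m=-6: (-0.01442 - 0.17142j) × (0.00382 - 0.00782j) = -0.00140 - 0.00054j  (running Σ = -0.00144 - 0.00060j)
  m=-5: (0.27154 + 0.23598j) × (-0.02496 + 0.03347j) = -0.01468 + 0.00320j  (running Σ = -0.01611 + 0.00260j)
  m=-4: (-0.48112 + 0.02695j) × (0.10750 - 0.09895j) = -0.04905 + 0.05050j  (running Σ = -0.06517 + 0.05310j)
  m=-3: (0.20306 - 0.22086j) × (-0.30733 + 0.19182j) = -0.02004 + 0.10683j  (running Σ = -0.08521 + 0.15993j)
  m=-2: (-0.00495 - 0.17669j) × (0.53285 - 0.20790j) = -0.03937 - 0.09312j  (running Σ = -0.12457 + 0.06681j)
  m=-1: (0.28615 + 0.27825j) × (-0.36871 + 0.06938j) = -0.12481 - 0.08274j  (running Σ = -0.24939 - 0.01593j)
  m=0: (0.05426 + 0.00000j) × (-0.32889 + 0.00000j) = -0.01785 + 0.00000j  (running Σ = -0.26723 - 0.01593j)
  m=1: (-0.28615 + 0.27825j) × (0.36871 + 0.06938j) = -0.12481 + 0.08274j  (running Σ = -0.39204 + 0.06681j)
  m=2: (-0.00495 + 0.17669j) × (0.53285 + 0.20790j) = -0.03937 + 0.09312j  (running Σ = -0.43141 + 0.15993j)
  m=3: (-0.20306 - 0.22086j) × (0.30733 + 0.19182j) = -0.02004 - 0.10683j  (running Σ = -0.45145 + 0.05310j)
  m=4: (-0.48112 - 0.02695j) × (0.10750 + 0.09895j) = -0.04905 - 0.05050j  (running Σ = -0.50050 + 0.00260j)
  m=5: (-0.27154 + 0.23598j) × (0.02496 + 0.03347j) = -0.01468 - 0.00320j  (running Σ = -0.51518 - 0.00060j)
  m=6: (-0.01442 + 0.17142j) × (0.00382 + 0.00782j) = -0.00140 + 0.00054j  (running Σ = -0.51658 - 0.00006j)
  m=7: (0.03501 + 0.04264j) × (0.00034 + 0.00125j) = -0.00004 + 0.00006j  (running Σ = -0.51662 - 0.00000j)
  m=8: (0.01074 + 0.00121j) × (0.00001 + 0.00012j) = -0.00000 + 0.00000j  (running Σ = -0.51662 + 0.00000j)
Σ over m = -0.51662 + 0.00000j; ×(4π/17) → -0.38188 + 0.00000j. Real part: -0.381882

-0.381882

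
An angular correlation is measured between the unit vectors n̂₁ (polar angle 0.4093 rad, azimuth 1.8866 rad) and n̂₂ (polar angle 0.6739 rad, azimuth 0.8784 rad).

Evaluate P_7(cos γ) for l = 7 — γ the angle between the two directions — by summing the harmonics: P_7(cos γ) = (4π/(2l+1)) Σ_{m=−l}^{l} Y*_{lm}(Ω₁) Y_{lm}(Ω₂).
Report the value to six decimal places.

-0.390069

Summing Y*_{l m}(θ₁,φ₁)·Y_{l m}(θ₂,φ₂) over m ∈ [−7, 7]; prefactor 4π/(2·7+1) = 0.837758:
  m=-7: (0.000634, 0.000472) × (0.018262, 0.002469) = (0.000010, 0.000010)  (running Σ = (0.000010, 0.000010))
  m=-6: (0.002171, -0.006464) × (0.045716, 0.073242) = (0.000573, -0.000137)  (running Σ = (0.000583, -0.000126))
  m=-5: (-0.036411, -0.000299) × (-0.075869, 0.228643) = (0.002831, -0.008303)  (running Σ = (0.003414, -0.008429))
  m=-4: (0.040600, 0.127810) × (-0.400002, 0.156070) = (-0.036188, -0.044788)  (running Σ = (-0.032774, -0.053216))
  m=-3: (0.275964, -0.198427) × (-0.376485, -0.208811) = (-0.145330, 0.017081)  (running Σ = (-0.178104, -0.036136))
  m=-2: (-0.435057, -0.318279) × (-0.010103, -0.053689) = (-0.012693, 0.026574)  (running Σ = (-0.190796, -0.009562))
  m=-1: (-0.108497, 0.332059) × (-0.240687, 0.290204) = (-0.070251, -0.111409)  (running Σ = (-0.261048, -0.120971))
  m=0: (-0.314114, -0.000000) × (-0.179820, 0.000000) = (0.056484, 0.000000)  (running Σ = (-0.204563, -0.120971))
  m=1: (0.108497, 0.332059) × (0.240687, 0.290204) = (-0.070251, 0.111409)  (running Σ = (-0.274815, -0.009562))
  m=2: (-0.435057, 0.318279) × (-0.010103, 0.053689) = (-0.012693, -0.026574)  (running Σ = (-0.287507, -0.036136))
  m=3: (-0.275964, -0.198427) × (0.376485, -0.208811) = (-0.145330, -0.017081)  (running Σ = (-0.432838, -0.053216))
  m=4: (0.040600, -0.127810) × (-0.400002, -0.156070) = (-0.036188, 0.044788)  (running Σ = (-0.469025, -0.008429))
  m=5: (0.036411, -0.000299) × (0.075869, 0.228643) = (0.002831, 0.008303)  (running Σ = (-0.466194, -0.000126))
  m=6: (0.002171, 0.006464) × (0.045716, -0.073242) = (0.000573, 0.000137)  (running Σ = (-0.465622, 0.000010))
  m=7: (-0.000634, 0.000472) × (-0.018262, 0.002469) = (0.000010, -0.000010)  (running Σ = (-0.465611, 0.000000))
Total Σ_m = (-0.465611, 0.000000). Multiply by 0.837758: (-0.390069, 0.000000). P_7(cos γ) = -0.390069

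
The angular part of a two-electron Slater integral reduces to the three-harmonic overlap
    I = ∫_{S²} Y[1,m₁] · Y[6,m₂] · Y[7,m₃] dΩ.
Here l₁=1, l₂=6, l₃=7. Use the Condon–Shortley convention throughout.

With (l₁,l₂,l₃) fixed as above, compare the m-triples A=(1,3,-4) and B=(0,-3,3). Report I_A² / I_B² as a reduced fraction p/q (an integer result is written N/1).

11/8

l's match ⇒ only the (l;m) 3-j factors differ between A and B.
A: triangle coeff Δ(1,6,7) = 1/1365; Σ_t [0,0]: t=0:+1/4354560 = 1/4354560; (3j)²=11/273 [(1 6 7; 1 3 -4)], sign=-1
B: triangle coeff Δ(1,6,7) = 1/1365; Σ_t [0,0]: t=0:+1/2177280 = 1/2177280; (3j)²=8/273 [(1 6 7; 0 -3 3)], sign=+1
I_A²/I_B² = (11/273)/(8/273) = 11/8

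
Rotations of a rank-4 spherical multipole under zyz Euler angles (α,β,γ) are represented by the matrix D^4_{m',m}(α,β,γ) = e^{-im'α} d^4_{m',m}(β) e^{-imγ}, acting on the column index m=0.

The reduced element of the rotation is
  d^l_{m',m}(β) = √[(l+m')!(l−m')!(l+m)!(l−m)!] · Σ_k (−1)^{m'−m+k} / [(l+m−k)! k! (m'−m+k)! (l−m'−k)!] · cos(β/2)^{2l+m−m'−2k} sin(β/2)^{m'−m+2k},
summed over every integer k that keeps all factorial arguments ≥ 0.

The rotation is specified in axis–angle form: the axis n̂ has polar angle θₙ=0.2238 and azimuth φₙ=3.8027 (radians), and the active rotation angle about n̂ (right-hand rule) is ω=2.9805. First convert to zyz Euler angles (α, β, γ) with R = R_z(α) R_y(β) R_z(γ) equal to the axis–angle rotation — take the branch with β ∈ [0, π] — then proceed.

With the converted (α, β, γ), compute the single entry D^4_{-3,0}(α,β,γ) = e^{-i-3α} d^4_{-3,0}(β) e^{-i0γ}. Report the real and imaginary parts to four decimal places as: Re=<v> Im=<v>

Axis–angle → zyz. n̂ = (sinθₙcosφₙ, sinθₙsinφₙ, cosθₙ) = (-0.175177, -0.136267, +0.975061), ω = 2.9805.
R = I cosω + sinω [n̂]ₓ + (1−cosω) n̂n̂ᵀ gives
  R = [-0.926076, -0.108964, -0.361262; +0.203829, -0.950156, -0.235919; -0.317549, -0.292115, +0.902126]
β = atan2(√(R₁₃²+R₂₃²), R₃₃) = 0.446124; α = atan2(R₂₃, R₁₃) mod 2π = 3.720103; γ = atan2(R₃₂, −R₃₁) mod 2π = 5.539481
D^4_{-3,0}(3.7201,0.4461,5.5395) = e^{-i·-3·3.7201}·d^4_{-3,0}(0.4461)·e^{-i·0·5.5395}. Compute d first:
With c≡cos(β/2)=0.975225 and s≡sin(β/2)=0.221217, N=[1·5040·24·24]^{1/2}=1703.830978
Admissible k: 3..4 (factorial args all ≥0)
  k=3: (−1)^0·1703.8310/(144)·0.9752^5·0.2212^3 = +0.112991
  k=4: (−1)^1·1703.8310/(144)·0.9752^3·0.2212^5 = -0.005814
d^4_{-3,0}(0.4461) = +0.112991 -0.005814 = +0.107177
D = (+0.163990-0.986462i)·(+0.107177)·(+1.000000+0.000000i) = +0.017576-0.105726i

Re=0.0176 Im=-0.1057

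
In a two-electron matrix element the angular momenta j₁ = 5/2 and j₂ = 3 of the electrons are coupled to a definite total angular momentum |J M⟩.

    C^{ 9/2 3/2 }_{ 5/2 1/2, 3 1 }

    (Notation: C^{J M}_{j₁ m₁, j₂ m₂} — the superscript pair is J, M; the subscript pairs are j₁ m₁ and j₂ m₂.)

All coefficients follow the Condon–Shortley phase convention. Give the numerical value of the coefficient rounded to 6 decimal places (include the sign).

−√(5/231) = -0.147122

√[10·1!4!5!/11! · 3!2!4!2!6!3!] = √(138240/77)
  +(−1)^0/∏(0,1,2,4,2,1)! = 1/96  (running 1/96)
  +(−1)^1/∏(1,0,1,3,3,2)! = -1/72  (running -1/288)
⟨..|..⟩ = √(138240/77)·(-1/288) = -0.147122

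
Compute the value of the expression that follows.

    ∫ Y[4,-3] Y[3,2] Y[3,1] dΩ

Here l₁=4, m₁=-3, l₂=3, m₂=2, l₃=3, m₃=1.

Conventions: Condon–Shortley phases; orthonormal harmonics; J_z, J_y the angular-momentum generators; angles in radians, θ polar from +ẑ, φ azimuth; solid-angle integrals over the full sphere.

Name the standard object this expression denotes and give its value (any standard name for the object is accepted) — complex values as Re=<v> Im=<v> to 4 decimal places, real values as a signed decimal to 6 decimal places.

This is a Gaunt coefficient — the integral of a triple product of spherical harmonics over the sphere.
m-sum 0 ✓  L=10 even ✓  1≤3≤7 ✓
Π(2lᵢ+1) = 9×7×7 = 441
triangle coeff Δ(4,3,3) = 1/34650
Σ_t [1,3]: t=1:−1/72 t=2:+1/16 t=3:−1/72 = 5/144
(3j)²=2/77 [(4 3 3; 0 0 0)], sign=-1
Σ_t [3,4]: t=3:−1/288 t=4:+1/144 = 1/288
(3j)²=1/99 [(4 3 3; -3 2 1)], sign=+1
⇒ 4πI² = 14/121
I = (-1)√(14/121/(4π)) = -0.09595473

Gaunt coefficient, -0.095955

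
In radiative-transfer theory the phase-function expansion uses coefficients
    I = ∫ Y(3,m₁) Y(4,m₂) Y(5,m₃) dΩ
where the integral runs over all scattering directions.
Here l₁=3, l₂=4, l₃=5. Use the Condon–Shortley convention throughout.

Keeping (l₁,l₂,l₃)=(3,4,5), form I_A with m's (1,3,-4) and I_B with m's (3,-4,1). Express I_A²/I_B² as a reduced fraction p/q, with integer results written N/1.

7/10

Shared (l₁,l₂,l₃)=(3,4,5): N and (l;000)² cancel in I_A²/I_B².
A: Δ = 2!·4!·6!/13! = 1/180180; Racah Σ t=1..2: t=1:−1/4320 t=2:+1/5760 = -1/17280; ⇒ 3j(3 4 5; 1 3 -4)² = 7/4290, sgn +1
B: Δ = 2!·4!·6!/13! = 1/180180; Racah Σ t=0..0: t=0:+1/34560 = 1/34560; ⇒ 3j(3 4 5; 3 -4 1)² = 1/429, sgn +1
I_A²/I_B² = (7/4290)/(1/429) = 7/10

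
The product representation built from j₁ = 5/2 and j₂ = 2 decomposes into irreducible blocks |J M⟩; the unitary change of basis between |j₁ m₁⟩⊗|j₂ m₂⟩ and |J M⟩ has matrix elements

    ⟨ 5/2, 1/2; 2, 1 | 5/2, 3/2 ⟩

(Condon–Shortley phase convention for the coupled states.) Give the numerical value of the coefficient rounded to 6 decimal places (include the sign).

√[6·2!3!2!/8! · 3!2!3!1!4!1!] = √(216/35)
  +(−1)^1/∏(1,1,1,2,2,0)! = -1/4  (running -1/4)
  +(−1)^2/∏(2,0,0,1,3,1)! = 1/12  (running -1/6)
⟨..|..⟩ = √(216/35)·(-1/6) = -0.414039

−√(6/35) = -0.414039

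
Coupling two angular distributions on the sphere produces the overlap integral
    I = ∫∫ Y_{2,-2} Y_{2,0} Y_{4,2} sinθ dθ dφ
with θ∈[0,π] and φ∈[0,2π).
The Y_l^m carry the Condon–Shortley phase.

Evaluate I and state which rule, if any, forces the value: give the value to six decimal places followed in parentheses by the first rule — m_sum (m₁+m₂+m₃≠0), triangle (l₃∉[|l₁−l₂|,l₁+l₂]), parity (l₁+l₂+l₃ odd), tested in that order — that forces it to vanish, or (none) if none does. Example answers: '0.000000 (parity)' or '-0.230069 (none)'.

0.156078 (none)

Checks pass: Σm=0; 8 even; l₃=4∈[0,4].
(2·2+1)(2·2+1)(2·4+1) = 225
Δ: 0! 4! 4! / 9! → 1/630
sum: t=0:+1/16 = 1/16
3j²(2 2 4; 0 0 0) = Δ·Π!·Σ² = 2/35  (sign +1)
sum: t=0:+1/96 = 1/96
3j²(2 2 4; -2 0 2) = Δ·Π!·Σ² = 1/42  (sign +1)
combine: 4πI² = 225·2/35·1/42 = 15/49
take √, sign +1: I = 0.15607835
No selection rule forces the value: the integral is nonzero (none).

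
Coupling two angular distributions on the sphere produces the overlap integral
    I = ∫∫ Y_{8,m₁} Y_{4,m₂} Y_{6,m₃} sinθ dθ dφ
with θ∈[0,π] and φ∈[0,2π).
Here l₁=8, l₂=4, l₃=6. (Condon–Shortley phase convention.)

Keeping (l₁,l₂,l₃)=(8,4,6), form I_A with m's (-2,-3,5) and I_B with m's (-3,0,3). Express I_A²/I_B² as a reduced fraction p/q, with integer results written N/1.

5887/450

l's match ⇒ only the (l;m) 3-j factors differ between A and B.
A: triangle coeff Δ(8,4,6) = 1/23279256; Σ_t [0,1]: t=0:+1/2612736000 t=1:−1/87091200 = -29/2612736000; (3j)²=841/302328 [(8 4 6; -2 -3 5)], sign=+1
B: triangle coeff Δ(8,4,6) = 1/23279256; Σ_t [2,4]: t=2:+1/34836480 t=3:−1/2903040 t=4:+1/2903040 = 1/34836480; (3j)²=25/117572 [(8 4 6; -3 0 3)], sign=-1
I_A²/I_B² = (841/302328)/(25/117572) = 5887/450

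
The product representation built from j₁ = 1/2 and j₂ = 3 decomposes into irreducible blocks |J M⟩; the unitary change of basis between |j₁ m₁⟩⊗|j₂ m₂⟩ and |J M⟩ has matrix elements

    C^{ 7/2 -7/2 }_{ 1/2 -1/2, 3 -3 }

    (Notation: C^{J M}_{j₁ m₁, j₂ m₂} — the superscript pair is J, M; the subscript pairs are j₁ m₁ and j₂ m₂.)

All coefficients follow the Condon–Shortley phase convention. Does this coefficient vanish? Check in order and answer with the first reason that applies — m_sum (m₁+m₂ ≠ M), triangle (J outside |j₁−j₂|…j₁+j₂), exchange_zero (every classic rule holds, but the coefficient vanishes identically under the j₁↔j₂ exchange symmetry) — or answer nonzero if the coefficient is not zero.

nonzero

m-sum: m₁+m₂ = -1/2+(-3) = -7/2, M = -7/2  ✓
triangle: |j₁−j₂| = 5/2 ≤ J = 7/2 ≤ j₁+j₂ = 7/2  ✓
exchange: j₁≠j₂ or m₁≠m₂ — the exchange symmetry imposes no constraint here
value check: CG = +1 = +1.000000 ≠ 0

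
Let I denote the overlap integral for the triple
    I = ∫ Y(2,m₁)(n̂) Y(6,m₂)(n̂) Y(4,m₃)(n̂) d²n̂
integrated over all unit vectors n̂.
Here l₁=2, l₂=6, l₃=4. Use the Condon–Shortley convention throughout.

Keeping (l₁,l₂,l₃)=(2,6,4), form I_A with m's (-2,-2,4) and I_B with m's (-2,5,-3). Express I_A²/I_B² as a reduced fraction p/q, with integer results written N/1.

1/330

Same 2,6,4: normalisation and zero-m 3j drop out of the ratio.
A: Δ: 4! 0! 8! / 13! → 1/6435; sum: t=4:+1/967680 = 1/967680; 3j²(2 6 4; -2 -2 4) = Δ·Π!·Σ² = 1/6435  (sign +1)
B: Δ: 4! 0! 8! / 13! → 1/6435; sum: t=4:+1/120960 = 1/120960; 3j²(2 6 4; -2 5 -3) = Δ·Π!·Σ² = 2/39  (sign -1)
I_A²/I_B² = (1/6435)/(2/39) = 1/330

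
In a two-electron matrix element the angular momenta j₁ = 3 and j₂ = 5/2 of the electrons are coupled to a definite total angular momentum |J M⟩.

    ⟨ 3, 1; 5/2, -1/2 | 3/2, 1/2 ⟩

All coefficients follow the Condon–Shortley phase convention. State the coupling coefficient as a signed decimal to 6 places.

-0.097590  (= −√(1/105))

j₁+j₂−J=4  J+j₁−j₂=2  J−j₁+j₂=1  j₁+j₂+J+1=8
(j₁±m₁, j₂±m₂, J±M) = (4,2,2,3,2,1)
P² = 192/35
sum k=1..2:
  [1] −1/6 = -1/6
  [2] +1/8 = 1/8
S = -1/24
C² = P²·S² = 1/105 ; C = -0.097590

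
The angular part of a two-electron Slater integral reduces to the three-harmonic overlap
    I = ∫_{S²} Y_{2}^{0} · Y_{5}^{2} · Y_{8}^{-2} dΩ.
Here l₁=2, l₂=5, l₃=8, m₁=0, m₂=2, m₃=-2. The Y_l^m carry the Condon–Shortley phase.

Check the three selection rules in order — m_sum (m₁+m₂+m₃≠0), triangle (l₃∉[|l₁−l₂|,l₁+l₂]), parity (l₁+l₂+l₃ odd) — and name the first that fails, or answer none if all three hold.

triangle

m₁+m₂+m₃ = 0 + 2 − 2 = 0  ✓
triangle: need |l₁−l₂| ≤ l₃ ≤ l₁+l₂ = [3,7]; l₃=8 is outside  ✗
parity: l₁+l₂+l₃ = 15 is odd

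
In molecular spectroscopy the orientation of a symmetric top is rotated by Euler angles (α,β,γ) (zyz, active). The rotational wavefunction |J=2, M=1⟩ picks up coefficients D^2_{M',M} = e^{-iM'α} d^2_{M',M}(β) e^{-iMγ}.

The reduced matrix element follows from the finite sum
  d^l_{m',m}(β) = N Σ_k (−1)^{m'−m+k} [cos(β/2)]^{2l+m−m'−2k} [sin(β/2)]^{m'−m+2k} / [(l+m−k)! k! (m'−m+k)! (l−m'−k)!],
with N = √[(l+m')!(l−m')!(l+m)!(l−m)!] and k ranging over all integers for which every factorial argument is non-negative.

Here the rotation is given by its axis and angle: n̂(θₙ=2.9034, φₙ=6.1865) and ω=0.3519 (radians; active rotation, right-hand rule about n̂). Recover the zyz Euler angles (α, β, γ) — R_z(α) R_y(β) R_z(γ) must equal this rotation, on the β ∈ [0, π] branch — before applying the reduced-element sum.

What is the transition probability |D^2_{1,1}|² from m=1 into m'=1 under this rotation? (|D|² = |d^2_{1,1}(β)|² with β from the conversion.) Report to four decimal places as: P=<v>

Axis–angle → zyz. n̂ = (sinθₙcosφₙ, sinθₙsinφₙ, cosθₙ) = (+0.234845, -0.022777, -0.971766), ω = 0.3519.
R = I cosω + sinω [n̂]ₓ + (1−cosω) n̂n̂ᵀ gives
  R = [+0.942099, +0.334622, -0.021836; -0.335278, +0.938751, -0.079590; -0.006134, +0.082303, +0.996588]
β = atan2(√(R₁₃²+R₂₃²), R₃₃) = 0.082625; α = atan2(R₂₃, R₁₃) mod 2π = 4.444624; γ = atan2(R₃₂, −R₃₁) mod 2π = 1.496402
Split into d^2_{1,1}(β=0.0826) × two z-phases.
Half-angle: c=0.999147, s=0.041301. N=√(6·1·6·1)=6.000000
k: max(0,(1)−(1))=0 … min(2+(1),2−(1))=1
  k=0: (−1)^0·6.0000/(6)·0.9991^4·0.0413^0 = +0.996591
  k=1: (−1)^1·6.0000/(2)·0.9991^2·0.0413^2 = -0.005109
d^2_{1,1}(0.0826) = +0.996591 -0.005109 = +0.991483
|D^2_{1,1}|² = |d^2_{1,1}(β)|² = (+0.991483)² = 0.983038 (the z-rotation phases have unit modulus)

P=0.9830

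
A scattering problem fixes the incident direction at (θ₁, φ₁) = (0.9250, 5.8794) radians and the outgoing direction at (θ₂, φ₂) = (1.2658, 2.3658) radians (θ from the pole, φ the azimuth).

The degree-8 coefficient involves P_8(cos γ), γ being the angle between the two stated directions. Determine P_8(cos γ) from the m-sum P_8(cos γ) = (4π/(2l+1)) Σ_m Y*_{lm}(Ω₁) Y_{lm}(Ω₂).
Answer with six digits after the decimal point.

0.010116

Term-by-term m-sum for l=8 (normalisation 4π/17 = 0.739198):
  m=-8: Y*=-0.08495 + 0.00755j  Y=0.35214 - 0.02711j  product -0.02971 + 0.00496j
  m=-7: Y*=-0.24444 - 0.07967j  Y=-0.29265 + 0.33491j  product 0.09822 - 0.05855j
  m=-6: Y*=-0.32580 - 0.28510j  Y=-0.00576 - 0.09980j  product -0.02658 + 0.03416j
  m=-5: Y*=-0.16760 - 0.34862j  Y=-0.23511 - 0.21355j  product -0.03504 + 0.11776j
  m=-4: Y*=-0.00067 - 0.01515j  Y=0.22833 - 0.00878j  product -0.00029 - 0.00345j
  m=-3: Y*=-0.12252 + 0.32605j  Y=0.15197 - 0.16099j  product 0.03387 + 0.06927j
  m=-2: Y*=-0.14400 + 0.15053j  Y=0.00517 + 0.26929j  product -0.04128 - 0.03800j
  m=-1: Y*=0.24199 - 0.10340j  Y=0.12452 + 0.12215j  product 0.04276 + 0.01669j
  m=+0: Y*=0.25214 + 0.00000j  Y=-0.27852 + 0.00000j  product -0.07023 + 0.00000j
  m=+1: Y*=-0.24199 - 0.10340j  Y=-0.12452 + 0.12215j  product 0.04276 - 0.01669j
  m=+2: Y*=-0.14400 - 0.15053j  Y=0.00517 - 0.26929j  product -0.04128 + 0.03800j
  m=+3: Y*=0.12252 + 0.32605j  Y=-0.15197 - 0.16099j  product 0.03387 - 0.06927j
  m=+4: Y*=-0.00067 + 0.01515j  Y=0.22833 + 0.00878j  product -0.00029 + 0.00345j
  m=+5: Y*=0.16760 - 0.34862j  Y=0.23511 - 0.21355j  product -0.03504 - 0.11776j
  m=+6: Y*=-0.32580 + 0.28510j  Y=-0.00576 + 0.09980j  product -0.02658 - 0.03416j
  m=+7: Y*=0.24444 - 0.07967j  Y=0.29265 + 0.33491j  product 0.09822 + 0.05855j
  m=+8: Y*=-0.08495 - 0.00755j  Y=0.35214 + 0.02711j  product -0.02971 - 0.00496j
Accumulated sum 0.01369 + 0.00000j; after 4π/(2l+1) scaling, 0.01012 + 0.00000j ⇒ P_8 = 0.010116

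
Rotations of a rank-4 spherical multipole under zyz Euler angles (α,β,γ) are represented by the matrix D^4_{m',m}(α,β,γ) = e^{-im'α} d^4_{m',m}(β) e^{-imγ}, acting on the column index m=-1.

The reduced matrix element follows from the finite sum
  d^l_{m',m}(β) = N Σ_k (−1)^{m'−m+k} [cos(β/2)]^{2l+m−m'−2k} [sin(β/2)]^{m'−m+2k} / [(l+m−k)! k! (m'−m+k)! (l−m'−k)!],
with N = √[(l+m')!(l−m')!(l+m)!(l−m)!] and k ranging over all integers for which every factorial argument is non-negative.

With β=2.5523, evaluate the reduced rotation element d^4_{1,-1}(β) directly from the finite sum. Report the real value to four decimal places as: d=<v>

d=0.0948

d^4_{1,-1}(β=2.5523) via the finite sum:
With c≡cos(β/2)=0.290401 and s≡sin(β/2)=0.956905, N=[120·6·6·120]^{1/2}=720.000000
The bounds max(0,m−m')=0 and min(l+m,l−m')=3 give 4 terms
  k=0: (−1)^2·720.0000/(72)·0.2904^6·0.9569^2 = +0.005492
  k=1: (−1)^3·720.0000/(24)·0.2904^4·0.9569^4 = -0.178892
  k=2: (−1)^4·720.0000/(48)·0.2904^2·0.9569^6 = +0.971184
  k=3: (−1)^5·720.0000/(720)·0.2904^0·0.9569^8 = -0.702992
d^4_{1,-1}(2.5523) = +0.005492 -0.178892 +0.971184 -0.702992 = +0.094792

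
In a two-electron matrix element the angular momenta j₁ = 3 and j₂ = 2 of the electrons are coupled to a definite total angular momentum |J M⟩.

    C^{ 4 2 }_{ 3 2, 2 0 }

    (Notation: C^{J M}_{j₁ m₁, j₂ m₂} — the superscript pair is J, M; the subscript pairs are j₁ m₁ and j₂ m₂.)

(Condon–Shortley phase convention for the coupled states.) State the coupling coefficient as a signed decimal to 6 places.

+√(12/35) ≈ +0.585540

triangle: 1!·5!·3!/10! = 720/3628800
(j±m)!: 5!·1!·2!·2!·6!·2! = 691200
prefactor² = (2J+1)·Δ·N² = 8640/7
  k=0: +1/(0!·1!·1!·2!·4!·1!) = 1/48
  k=1: −1/(1!·0!·0!·1!·5!·2!) = -1/240
Σ = 1/60  ⇒  CG² = 8640/7·(1/60)² = 12/35
CG = +√(12/35) = +0.585540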